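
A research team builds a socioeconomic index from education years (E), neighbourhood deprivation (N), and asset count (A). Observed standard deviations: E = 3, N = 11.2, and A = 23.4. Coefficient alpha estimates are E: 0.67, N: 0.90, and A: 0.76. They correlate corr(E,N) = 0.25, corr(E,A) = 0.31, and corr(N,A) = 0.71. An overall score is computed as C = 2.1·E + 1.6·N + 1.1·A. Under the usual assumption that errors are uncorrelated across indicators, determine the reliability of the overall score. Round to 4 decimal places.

Var(C) = 2.1²·3² + 1.6²·11.2² + 1.1²·23.4² + 2·[3.36·3·11.2·0.25 + 2.31·3·23.4·0.31 + 1.76·11.2·23.4·0.71] = 1023.36 + 811.979 = 1835.34.
With uncorrelated errors the cross-covariances are all true-score covariance, so they carry over unchanged; only the diagonal terms shrink to ρᵢσᵢ².
True-score variance = [2.1²·3²·0.67 + 1.6²·11.2²·0.90 + 1.1²·23.4²·0.76] + 811.979 = 819.142 + 811.979 = 1631.12.
Reliability = 1631.12 / 1835.34 = 0.8887.

0.8887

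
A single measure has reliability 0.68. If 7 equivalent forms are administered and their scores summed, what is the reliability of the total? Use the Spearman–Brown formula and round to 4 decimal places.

ρ_k = kρ / (1 + (k−1)ρ) = 7·0.68 / (1 + 6·0.68) = 4.760 / 5.080 = 0.9370.

0.9370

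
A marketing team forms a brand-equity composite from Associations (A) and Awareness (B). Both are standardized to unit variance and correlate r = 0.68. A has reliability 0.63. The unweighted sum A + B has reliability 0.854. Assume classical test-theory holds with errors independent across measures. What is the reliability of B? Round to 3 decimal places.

Var(A+B) = 2 + 2·0.68 = 3.360.
True-score variance = ρ_A + ρ_B + 2·0.68, so 0.854 = (0.63 + ρ_B + 1.36) / 3.360.
ρ_B = 0.854·3.360 − 0.63 − 1.36 = 0.879.

0.879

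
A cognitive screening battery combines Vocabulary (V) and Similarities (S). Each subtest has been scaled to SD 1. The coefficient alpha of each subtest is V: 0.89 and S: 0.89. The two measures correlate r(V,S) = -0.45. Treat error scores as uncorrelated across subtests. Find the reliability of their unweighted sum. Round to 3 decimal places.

0.800

Var(V+S) = 2 + 2·[(-0.45)] = 2 − 0.9 = 1.1.
With uncorrelated errors the cross-covariances are all true-score covariance, so they carry over unchanged; only the diagonal terms shrink to ρᵢσᵢ².
True-score variance = [0.89 + 0.89] − 0.9 = 1.78 − 0.9 = 0.88.
Reliability = 0.88 / 1.1 = 0.800.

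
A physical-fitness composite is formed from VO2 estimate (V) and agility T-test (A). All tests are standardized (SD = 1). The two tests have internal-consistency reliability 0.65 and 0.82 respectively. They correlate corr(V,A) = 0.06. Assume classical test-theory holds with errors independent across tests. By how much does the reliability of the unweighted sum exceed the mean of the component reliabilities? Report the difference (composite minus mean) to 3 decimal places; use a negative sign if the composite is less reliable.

0.015

Var(sum) = 2 + 0.12 = 2.12; true-score variance = 1.47 + 0.12 = 1.59; composite reliability = 0.7500.
Mean component reliability = 0.7350.
Difference = 0.7500 − 0.7350 = 0.015.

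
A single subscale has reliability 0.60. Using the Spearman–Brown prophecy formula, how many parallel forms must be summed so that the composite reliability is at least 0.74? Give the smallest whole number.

2

k ≥ ρ*(1−ρ₁)/(ρ₁(1−ρ*)) = 0.74·0.40 / (0.60·0.26) = 1.897.
Smallest integer k = 2.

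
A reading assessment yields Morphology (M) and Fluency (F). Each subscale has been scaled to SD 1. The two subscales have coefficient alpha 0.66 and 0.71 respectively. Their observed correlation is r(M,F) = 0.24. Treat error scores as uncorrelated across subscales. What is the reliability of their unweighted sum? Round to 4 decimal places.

0.7460

Var(M+F) = 2 + 2·[0.24] = 2 + 0.48 = 2.48.
Under uncorrelated errors the observed covariances equal the true-score covariances, so only the own-variance terms attenuate.
True-score variance = [0.66 + 0.71] + 0.48 = 1.37 + 0.48 = 1.85.
Reliability = 1.85 / 2.48 = 0.7460.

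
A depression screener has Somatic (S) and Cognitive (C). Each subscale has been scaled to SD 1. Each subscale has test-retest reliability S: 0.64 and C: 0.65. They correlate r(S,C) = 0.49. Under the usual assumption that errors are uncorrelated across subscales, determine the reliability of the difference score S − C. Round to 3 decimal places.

Var(S−C) = 1 + 1 − 2·0.49 = 2 − 0.98 = 1.02.
Because errors are independent across components, Cov(Tᵢ,Tⱼ) = Cov(Xᵢ,Xⱼ); the off-diagonal part of the true-score variance is the same as above.
True-score variance = [0.64 + 0.65] − 0.98 = 1.29 − 0.98 = 0.31.
Reliability = 0.31 / 1.02 = 0.304.

0.304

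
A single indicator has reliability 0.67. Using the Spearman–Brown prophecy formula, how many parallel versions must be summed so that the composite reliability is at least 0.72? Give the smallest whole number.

k ≥ ρ*(1−ρ₁)/(ρ₁(1−ρ*)) = 0.72·0.33 / (0.67·0.28) = 1.267.
Smallest integer k = 2.

2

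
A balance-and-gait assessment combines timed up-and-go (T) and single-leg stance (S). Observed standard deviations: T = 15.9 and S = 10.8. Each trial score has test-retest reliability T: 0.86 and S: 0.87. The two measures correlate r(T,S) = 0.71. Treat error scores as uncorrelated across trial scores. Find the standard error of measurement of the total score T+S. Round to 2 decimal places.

7.11

Var(total) = 369.45 + 243.842 = 613.292.
True-score variance = 318.893 + 243.842 = 562.736, so reliability = 0.9176.
Error variance = 613.292 − 562.736 = 50.5566; SEM = √50.5566 = 7.11.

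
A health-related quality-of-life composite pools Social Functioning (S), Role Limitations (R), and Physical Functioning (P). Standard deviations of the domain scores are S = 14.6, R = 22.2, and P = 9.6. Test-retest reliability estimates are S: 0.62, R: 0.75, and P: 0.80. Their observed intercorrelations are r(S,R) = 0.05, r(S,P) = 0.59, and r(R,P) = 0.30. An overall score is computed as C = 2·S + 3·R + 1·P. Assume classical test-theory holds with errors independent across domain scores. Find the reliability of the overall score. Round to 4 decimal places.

Var(C) = 2²·14.6² + 3²·22.2² + 9.6² + 2·[6·14.6·22.2·0.05 + 2·14.6·9.6·0.59 + 3·22.2·9.6·0.30] = 5380.36 + 908.866 = 6289.23.
Because errors are independent across components, Cov(Tᵢ,Tⱼ) = Cov(Xᵢ,Xⱼ); the off-diagonal part of the true-score variance is the same as above.
True-score variance = [2²·14.6²·0.62 + 3²·22.2²·0.75 + 9.6²·0.80] + 908.866 = 3929.03 + 908.866 = 4837.9.
Reliability = 4837.9 / 6289.23 = 0.7692.

0.7692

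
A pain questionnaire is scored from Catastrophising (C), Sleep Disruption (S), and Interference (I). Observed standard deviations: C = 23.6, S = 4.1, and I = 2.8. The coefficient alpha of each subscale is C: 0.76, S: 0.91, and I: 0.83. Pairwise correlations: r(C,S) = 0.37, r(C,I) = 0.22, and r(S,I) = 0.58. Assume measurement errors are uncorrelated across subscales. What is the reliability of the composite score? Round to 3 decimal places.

Var(C+S+I) = 23.6² + 4.1² + 2.8² + 2·[23.6·4.1·0.37 + 23.6·2.8·0.22 + 4.1·2.8·0.58] = 581.61 + 113.994 = 695.604.
Because errors are independent across components, Cov(Tᵢ,Tⱼ) = Cov(Xᵢ,Xⱼ); the off-diagonal part of the true-score variance is the same as above.
True-score variance = [23.6²·0.76 + 4.1²·0.91 + 2.8²·0.83] + 113.994 = 445.094 + 113.994 = 559.088.
Reliability = 559.088 / 695.604 = 0.804.

0.804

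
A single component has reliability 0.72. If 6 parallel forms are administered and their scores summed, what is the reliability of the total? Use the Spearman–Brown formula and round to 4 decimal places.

0.9391

ρ_k = kρ / (1 + (k−1)ρ) = 6·0.72 / (1 + 5·0.72) = 4.320 / 4.600 = 0.9391.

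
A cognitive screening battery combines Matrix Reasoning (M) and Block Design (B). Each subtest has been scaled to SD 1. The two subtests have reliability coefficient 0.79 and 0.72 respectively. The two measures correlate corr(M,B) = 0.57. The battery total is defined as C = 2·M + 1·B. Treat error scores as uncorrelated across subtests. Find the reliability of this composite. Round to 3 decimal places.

0.846

Var(C) = 2² + 1 + 2·[2·0.57] = 5 + 2.28 = 7.28.
With uncorrelated errors the cross-covariances are all true-score covariance, so they carry over unchanged; only the diagonal terms shrink to ρᵢσᵢ².
True-score variance = [2²·0.79 + 0.72] + 2.28 = 3.88 + 2.28 = 6.16.
Reliability = 6.16 / 7.28 = 0.846.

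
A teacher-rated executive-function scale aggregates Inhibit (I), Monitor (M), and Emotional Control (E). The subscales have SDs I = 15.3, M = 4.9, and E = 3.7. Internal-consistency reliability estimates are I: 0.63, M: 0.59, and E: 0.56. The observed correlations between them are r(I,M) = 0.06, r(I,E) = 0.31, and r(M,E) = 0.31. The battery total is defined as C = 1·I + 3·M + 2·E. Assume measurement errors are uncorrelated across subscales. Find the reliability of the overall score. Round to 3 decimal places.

0.702

Var(C) = 15.3² + 3²·4.9² + 2²·3.7² + 2·[3·15.3·4.9·0.06 + 2·15.3·3.7·0.31 + 6·4.9·3.7·0.31] = 504.94 + 164.629 = 669.569.
With uncorrelated errors the cross-covariances are all true-score covariance, so they carry over unchanged; only the diagonal terms shrink to ρᵢσᵢ².
True-score variance = [15.3²·0.63 + 3²·4.9²·0.59 + 2²·3.7²·0.56] + 164.629 = 305.635 + 164.629 = 470.265.
Reliability = 470.265 / 669.569 = 0.702.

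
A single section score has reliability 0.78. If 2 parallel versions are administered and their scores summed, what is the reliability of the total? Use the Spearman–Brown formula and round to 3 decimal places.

ρ_k = kρ / (1 + (k−1)ρ) = 2·0.78 / (1 + 1·0.78) = 1.560 / 1.780 = 0.876.

0.876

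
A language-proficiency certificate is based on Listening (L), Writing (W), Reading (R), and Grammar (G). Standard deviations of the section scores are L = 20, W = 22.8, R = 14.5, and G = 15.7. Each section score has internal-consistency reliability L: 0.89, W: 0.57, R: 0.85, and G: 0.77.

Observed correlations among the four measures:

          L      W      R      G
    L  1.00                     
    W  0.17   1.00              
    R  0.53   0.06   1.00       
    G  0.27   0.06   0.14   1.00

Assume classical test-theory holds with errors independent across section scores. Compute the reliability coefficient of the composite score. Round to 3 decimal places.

Var(L+W+R+G) = 20² + 22.8² + 14.5² + 15.7² + 2·[20·22.8·0.17 + 20·14.5·0.53 + 20·15.7·0.27 + 22.8·14.5·0.06 + 22.8·15.7·0.06 + 14.5·15.7·0.14] = 1376.58 + 778.369 = 2154.95.
Under uncorrelated errors the observed covariances equal the true-score covariances, so only the own-variance terms attenuate.
True-score variance = [20²·0.89 + 22.8²·0.57 + 14.5²·0.85 + 15.7²·0.77] + 778.369 = 1020.82 + 778.369 = 1799.19.
Reliability = 1799.19 / 2154.95 = 0.835.

0.835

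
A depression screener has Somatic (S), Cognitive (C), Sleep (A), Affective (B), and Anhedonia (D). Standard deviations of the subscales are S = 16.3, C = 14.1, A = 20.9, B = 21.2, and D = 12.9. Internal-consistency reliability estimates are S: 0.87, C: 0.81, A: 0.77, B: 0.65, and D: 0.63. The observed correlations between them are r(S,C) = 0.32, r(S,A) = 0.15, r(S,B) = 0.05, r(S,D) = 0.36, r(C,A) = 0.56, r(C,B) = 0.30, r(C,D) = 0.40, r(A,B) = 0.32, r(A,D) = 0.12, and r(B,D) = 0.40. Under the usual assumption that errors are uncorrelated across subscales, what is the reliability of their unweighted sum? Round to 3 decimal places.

0.877

Var(S+C+A+B+D) = 16.3² + 14.1² + 20.9² + 21.2² + 12.9² + 2·[16.3·14.1·0.32 + 16.3·20.9·0.15 + 16.3·21.2·0.05 + 16.3·12.9·0.36 + 14.1·20.9·0.56 + 14.1·21.2·0.30 + 14.1·12.9·0.40 + 20.9·21.2·0.32 + 20.9·12.9·0.12 + 21.2·12.9·0.40] = 1517.16 + 1657.22 = 3174.38.
With uncorrelated errors the cross-covariances are all true-score covariance, so they carry over unchanged; only the diagonal terms shrink to ρᵢσᵢ².
True-score variance = [16.3²·0.87 + 14.1²·0.81 + 20.9²·0.77 + 21.2²·0.65 + 12.9²·0.63] + 1657.22 = 1125.5 + 1657.22 = 2782.73.
Reliability = 2782.73 / 3174.38 = 0.877.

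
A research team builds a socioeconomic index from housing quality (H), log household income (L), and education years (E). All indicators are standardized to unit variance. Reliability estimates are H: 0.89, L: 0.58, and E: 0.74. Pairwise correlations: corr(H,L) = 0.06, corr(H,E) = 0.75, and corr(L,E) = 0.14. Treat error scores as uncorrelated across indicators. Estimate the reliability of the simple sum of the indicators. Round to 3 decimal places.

0.839

Var(H+L+E) = 3 + 2·[0.06 + 0.75 + 0.14] = 3 + 1.9 = 4.9.
Because errors are independent across components, Cov(Tᵢ,Tⱼ) = Cov(Xᵢ,Xⱼ); the off-diagonal part of the true-score variance is the same as above.
True-score variance = [0.89 + 0.58 + 0.74] + 1.9 = 2.21 + 1.9 = 4.11.
Reliability = 4.11 / 4.9 = 0.839.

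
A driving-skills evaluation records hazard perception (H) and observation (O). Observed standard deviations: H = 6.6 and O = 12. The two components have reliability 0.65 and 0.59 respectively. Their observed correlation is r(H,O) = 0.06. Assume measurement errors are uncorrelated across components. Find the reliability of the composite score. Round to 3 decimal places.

Var(H+O) = 6.6² + 12² + 2·[6.6·12·0.06] = 187.56 + 9.504 = 197.064.
Because errors are independent across components, Cov(Tᵢ,Tⱼ) = Cov(Xᵢ,Xⱼ); the off-diagonal part of the true-score variance is the same as above.
True-score variance = [6.6²·0.65 + 12²·0.59] + 9.504 = 113.274 + 9.504 = 122.778.
Reliability = 122.778 / 197.064 = 0.623.

0.623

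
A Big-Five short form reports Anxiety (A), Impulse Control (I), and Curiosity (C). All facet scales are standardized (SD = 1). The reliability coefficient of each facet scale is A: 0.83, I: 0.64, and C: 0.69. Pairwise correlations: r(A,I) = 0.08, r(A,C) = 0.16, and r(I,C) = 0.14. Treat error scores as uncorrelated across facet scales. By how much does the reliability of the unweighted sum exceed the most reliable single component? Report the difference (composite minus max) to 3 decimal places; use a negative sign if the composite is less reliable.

-0.053

Var(sum) = 3 + 0.76 = 3.76; true-score variance = 2.16 + 0.76 = 2.92; composite reliability = 0.7766.
Max component reliability = 0.8300.
Difference = 0.7766 − 0.8300 = -0.053.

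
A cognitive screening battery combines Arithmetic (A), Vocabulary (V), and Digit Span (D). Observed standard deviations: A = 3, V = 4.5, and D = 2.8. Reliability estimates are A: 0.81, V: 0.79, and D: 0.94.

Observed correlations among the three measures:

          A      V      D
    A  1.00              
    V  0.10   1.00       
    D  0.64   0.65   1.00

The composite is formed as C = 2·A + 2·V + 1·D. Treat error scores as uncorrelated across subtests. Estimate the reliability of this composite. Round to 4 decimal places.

0.8719

Var(C) = 2²·3² + 2²·4.5² + 2.8² + 2·[4·3·4.5·0.10 + 2·3·2.8·0.64 + 2·4.5·2.8·0.65] = 124.84 + 65.064 = 189.904.
Because errors are independent across components, Cov(Tᵢ,Tⱼ) = Cov(Xᵢ,Xⱼ); the off-diagonal part of the true-score variance is the same as above.
True-score variance = [2²·3²·0.81 + 2²·4.5²·0.79 + 2.8²·0.94] + 65.064 = 100.52 + 65.064 = 165.584.
Reliability = 165.584 / 189.904 = 0.8719.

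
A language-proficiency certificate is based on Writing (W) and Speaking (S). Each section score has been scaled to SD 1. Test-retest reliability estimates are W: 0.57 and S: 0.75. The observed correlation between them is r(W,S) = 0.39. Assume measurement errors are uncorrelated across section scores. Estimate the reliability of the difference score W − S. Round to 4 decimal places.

0.4426

Var(W−S) = 1 + 1 − 2·0.39 = 2 − 0.78 = 1.22.
Under uncorrelated errors the observed covariances equal the true-score covariances, so only the own-variance terms attenuate.
True-score variance = [0.57 + 0.75] − 0.78 = 1.32 − 0.78 = 0.54.
Reliability = 0.54 / 1.22 = 0.4426.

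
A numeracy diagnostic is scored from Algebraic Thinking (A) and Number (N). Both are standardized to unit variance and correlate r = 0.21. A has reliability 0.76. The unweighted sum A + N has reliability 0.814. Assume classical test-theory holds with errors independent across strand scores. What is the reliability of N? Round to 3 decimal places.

0.790

Var(A+N) = 2 + 2·0.21 = 2.420.
True-score variance = ρ_A + ρ_N + 2·0.21, so 0.814 = (0.76 + ρ_N + 0.42) / 2.420.
ρ_N = 0.814·2.420 − 0.76 − 0.42 = 0.790.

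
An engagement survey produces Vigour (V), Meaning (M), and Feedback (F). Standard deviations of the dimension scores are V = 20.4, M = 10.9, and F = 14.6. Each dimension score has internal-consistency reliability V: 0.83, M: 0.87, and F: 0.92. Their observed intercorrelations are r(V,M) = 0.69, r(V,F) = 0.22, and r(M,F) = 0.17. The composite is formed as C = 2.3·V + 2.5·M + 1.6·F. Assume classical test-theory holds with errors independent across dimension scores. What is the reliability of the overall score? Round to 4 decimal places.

0.9136

Var(C) = 2.3²·20.4² + 2.5²·10.9² + 1.6²·14.6² + 2·[5.75·20.4·10.9·0.69 + 3.68·20.4·14.6·0.22 + 4·10.9·14.6·0.17] = 3489.74 + 2463.12 = 5952.86.
Under uncorrelated errors the observed covariances equal the true-score covariances, so only the own-variance terms attenuate.
True-score variance = [2.3²·20.4²·0.83 + 2.5²·10.9²·0.87 + 1.6²·14.6²·0.92] + 2463.12 = 2975.3 + 2463.12 = 5438.42.
Reliability = 5438.42 / 5952.86 = 0.9136.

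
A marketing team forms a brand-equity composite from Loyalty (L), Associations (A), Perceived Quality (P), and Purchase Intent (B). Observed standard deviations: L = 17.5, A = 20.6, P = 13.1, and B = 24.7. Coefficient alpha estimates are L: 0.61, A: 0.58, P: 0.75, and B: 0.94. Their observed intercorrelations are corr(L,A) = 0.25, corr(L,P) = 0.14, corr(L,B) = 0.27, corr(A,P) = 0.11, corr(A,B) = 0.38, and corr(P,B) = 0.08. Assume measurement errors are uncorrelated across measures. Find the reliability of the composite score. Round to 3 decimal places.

0.848

Var(L+A+P+B) = 17.5² + 20.6² + 13.1² + 24.7² + 2·[17.5·20.6·0.25 + 17.5·13.1·0.14 + 17.5·24.7·0.27 + 20.6·13.1·0.11 + 20.6·24.7·0.38 + 13.1·24.7·0.08] = 1512.31 + 975.699 = 2488.01.
Because errors are independent across components, Cov(Tᵢ,Tⱼ) = Cov(Xᵢ,Xⱼ); the off-diagonal part of the true-score variance is the same as above.
True-score variance = [17.5²·0.61 + 20.6²·0.58 + 13.1²·0.75 + 24.7²·0.94] + 975.699 = 1135.13 + 975.699 = 2110.83.
Reliability = 2110.83 / 2488.01 = 0.848.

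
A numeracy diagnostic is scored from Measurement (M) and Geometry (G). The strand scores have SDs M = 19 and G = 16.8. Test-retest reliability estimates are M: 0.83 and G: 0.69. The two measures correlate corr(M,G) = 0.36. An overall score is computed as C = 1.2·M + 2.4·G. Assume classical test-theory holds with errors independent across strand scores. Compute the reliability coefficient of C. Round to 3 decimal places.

Var(C) = 1.2²·19² + 2.4²·16.8² + 2·[2.88·19·16.8·0.36] = 2145.54 + 661.893 = 2807.44.
With uncorrelated errors the cross-covariances are all true-score covariance, so they carry over unchanged; only the diagonal terms shrink to ρᵢσᵢ².
True-score variance = [1.2²·19²·0.83 + 2.4²·16.8²·0.69] + 661.893 = 1553.2 + 661.893 = 2215.09.
Reliability = 2215.09 / 2807.44 = 0.789.

0.789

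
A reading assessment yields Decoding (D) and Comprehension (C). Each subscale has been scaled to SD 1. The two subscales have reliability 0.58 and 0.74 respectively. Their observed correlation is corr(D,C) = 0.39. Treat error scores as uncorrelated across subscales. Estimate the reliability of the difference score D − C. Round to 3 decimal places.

0.443

Var(D−C) = 1 + 1 − 2·0.39 = 2 − 0.78 = 1.22.
Under uncorrelated errors the observed covariances equal the true-score covariances, so only the own-variance terms attenuate.
True-score variance = [0.58 + 0.74] − 0.78 = 1.32 − 0.78 = 0.54.
Reliability = 0.54 / 1.22 = 0.443.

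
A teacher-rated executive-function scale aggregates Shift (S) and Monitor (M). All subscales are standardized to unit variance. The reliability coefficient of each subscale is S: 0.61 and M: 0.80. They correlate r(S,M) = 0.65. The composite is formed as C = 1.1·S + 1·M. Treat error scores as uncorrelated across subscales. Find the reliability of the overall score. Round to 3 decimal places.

0.815

Var(C) = 1.1² + 1 + 2·[1.1·0.65] = 2.21 + 1.43 = 3.64.
With uncorrelated errors the cross-covariances are all true-score covariance, so they carry over unchanged; only the diagonal terms shrink to ρᵢσᵢ².
True-score variance = [1.1²·0.61 + 0.80] + 1.43 = 1.5381 + 1.43 = 2.9681.
Reliability = 2.9681 / 3.64 = 0.815.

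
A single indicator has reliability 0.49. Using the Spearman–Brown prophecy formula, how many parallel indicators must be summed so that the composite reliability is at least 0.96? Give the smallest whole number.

25

k ≥ ρ*(1−ρ₁)/(ρ₁(1−ρ*)) = 0.96·0.51 / (0.49·0.04) = 24.980.
Smallest integer k = 25.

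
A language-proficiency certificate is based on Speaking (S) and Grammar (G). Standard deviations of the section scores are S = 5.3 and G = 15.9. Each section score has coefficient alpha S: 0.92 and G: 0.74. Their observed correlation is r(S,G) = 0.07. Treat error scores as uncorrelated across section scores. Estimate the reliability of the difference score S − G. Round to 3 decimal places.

Var(S−G) = 5.3² + 15.9² − 2·5.3·15.9·0.07 = 280.9 − 11.7978 = 269.102.
With uncorrelated errors the cross-covariances are all true-score covariance, so they carry over unchanged; only the diagonal terms shrink to ρᵢσᵢ².
True-score variance = [5.3²·0.92 + 15.9²·0.74] − 11.7978 = 212.922 − 11.7978 = 201.124.
Reliability = 201.124 / 269.102 = 0.747.

0.747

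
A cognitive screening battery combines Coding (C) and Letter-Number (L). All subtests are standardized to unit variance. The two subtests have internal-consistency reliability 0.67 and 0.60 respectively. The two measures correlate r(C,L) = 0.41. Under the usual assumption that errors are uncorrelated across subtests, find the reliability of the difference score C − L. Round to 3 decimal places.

0.381

Var(C−L) = 1 + 1 − 2·0.41 = 2 − 0.82 = 1.18.
With uncorrelated errors the cross-covariances are all true-score covariance, so they carry over unchanged; only the diagonal terms shrink to ρᵢσᵢ².
True-score variance = [0.67 + 0.60] − 0.82 = 1.27 − 0.82 = 0.45.
Reliability = 0.45 / 1.18 = 0.381.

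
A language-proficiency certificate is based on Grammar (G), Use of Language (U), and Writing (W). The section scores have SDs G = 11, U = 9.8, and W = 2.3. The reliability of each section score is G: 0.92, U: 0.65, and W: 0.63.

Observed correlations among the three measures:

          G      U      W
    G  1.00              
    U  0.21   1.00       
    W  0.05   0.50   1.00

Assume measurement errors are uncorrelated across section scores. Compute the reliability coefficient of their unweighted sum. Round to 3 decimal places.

0.845

Var(G+U+W) = 11² + 9.8² + 2.3² + 2·[11·9.8·0.21 + 11·2.3·0.05 + 9.8·2.3·0.50] = 222.33 + 70.346 = 292.676.
With uncorrelated errors the cross-covariances are all true-score covariance, so they carry over unchanged; only the diagonal terms shrink to ρᵢσᵢ².
True-score variance = [11²·0.92 + 9.8²·0.65 + 2.3²·0.63] + 70.346 = 177.079 + 70.346 = 247.425.
Reliability = 247.425 / 292.676 = 0.845.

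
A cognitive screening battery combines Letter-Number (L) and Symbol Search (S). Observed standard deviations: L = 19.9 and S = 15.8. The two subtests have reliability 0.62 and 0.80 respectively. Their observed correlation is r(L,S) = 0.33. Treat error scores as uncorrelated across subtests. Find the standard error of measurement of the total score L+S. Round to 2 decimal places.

14.16

Var(total) = 645.65 + 207.517 = 853.167.
True-score variance = 445.238 + 207.517 = 652.755, so reliability = 0.7651.
Error variance = 853.167 − 652.755 = 200.412; SEM = √200.412 = 14.16.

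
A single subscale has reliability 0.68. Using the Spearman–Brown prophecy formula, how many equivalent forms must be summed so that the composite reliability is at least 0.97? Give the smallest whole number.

k ≥ ρ*(1−ρ₁)/(ρ₁(1−ρ*)) = 0.97·0.32 / (0.68·0.03) = 15.216.
Smallest integer k = 16.

16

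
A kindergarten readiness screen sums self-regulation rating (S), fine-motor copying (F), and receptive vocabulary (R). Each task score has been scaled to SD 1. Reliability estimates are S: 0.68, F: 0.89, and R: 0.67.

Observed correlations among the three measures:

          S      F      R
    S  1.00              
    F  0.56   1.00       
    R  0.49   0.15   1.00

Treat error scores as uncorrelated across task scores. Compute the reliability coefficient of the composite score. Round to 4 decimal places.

Var(S+F+R) = 3 + 2·[0.56 + 0.49 + 0.15] = 3 + 2.4 = 5.4.
With uncorrelated errors the cross-covariances are all true-score covariance, so they carry over unchanged; only the diagonal terms shrink to ρᵢσᵢ².
True-score variance = [0.68 + 0.89 + 0.67] + 2.4 = 2.24 + 2.4 = 4.64.
Reliability = 4.64 / 5.4 = 0.8593.

0.8593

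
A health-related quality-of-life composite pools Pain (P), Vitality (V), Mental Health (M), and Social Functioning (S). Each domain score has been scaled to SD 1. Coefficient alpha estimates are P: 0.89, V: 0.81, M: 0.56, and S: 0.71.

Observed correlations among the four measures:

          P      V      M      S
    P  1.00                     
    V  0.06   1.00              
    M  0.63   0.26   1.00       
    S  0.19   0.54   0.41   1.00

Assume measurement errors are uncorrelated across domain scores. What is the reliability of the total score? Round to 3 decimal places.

0.874

Var(P+V+M+S) = 4 + 2·[0.06 + 0.63 + 0.19 + 0.26 + 0.54 + 0.41] = 4 + 4.18 = 8.18.
With uncorrelated errors the cross-covariances are all true-score covariance, so they carry over unchanged; only the diagonal terms shrink to ρᵢσᵢ².
True-score variance = [0.89 + 0.81 + 0.56 + 0.71] + 4.18 = 2.97 + 4.18 = 7.15.
Reliability = 7.15 / 8.18 = 0.874.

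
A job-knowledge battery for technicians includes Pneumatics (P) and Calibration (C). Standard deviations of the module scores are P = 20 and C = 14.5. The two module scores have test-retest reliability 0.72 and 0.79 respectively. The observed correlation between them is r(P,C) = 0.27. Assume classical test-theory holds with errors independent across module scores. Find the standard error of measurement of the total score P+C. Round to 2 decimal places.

Var(total) = 610.25 + 156.6 = 766.85.
True-score variance = 454.097 + 156.6 = 610.697, so reliability = 0.7964.
Error variance = 766.85 − 610.697 = 156.153; SEM = √156.153 = 12.50.

12.50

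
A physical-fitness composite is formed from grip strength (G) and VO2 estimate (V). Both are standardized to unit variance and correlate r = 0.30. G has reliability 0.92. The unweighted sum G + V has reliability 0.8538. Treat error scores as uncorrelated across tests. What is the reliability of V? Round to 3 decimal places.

0.700

Var(G+V) = 2 + 2·0.30 = 2.600.
True-score variance = ρ_G + ρ_V + 2·0.30, so 0.8538 = (0.92 + ρ_V + 0.60) / 2.600.
ρ_V = 0.8538·2.600 − 0.92 − 0.60 = 0.700.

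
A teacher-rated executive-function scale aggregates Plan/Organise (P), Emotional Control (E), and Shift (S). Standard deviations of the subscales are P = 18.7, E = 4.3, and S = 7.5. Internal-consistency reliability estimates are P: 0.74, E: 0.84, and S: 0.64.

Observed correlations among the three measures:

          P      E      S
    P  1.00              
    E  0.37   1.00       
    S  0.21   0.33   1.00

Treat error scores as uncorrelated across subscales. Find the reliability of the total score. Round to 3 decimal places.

0.798

Var(P+E+S) = 18.7² + 4.3² + 7.5² + 2·[18.7·4.3·0.37 + 18.7·7.5·0.21 + 4.3·7.5·0.33] = 424.43 + 139.693 = 564.123.
With uncorrelated errors the cross-covariances are all true-score covariance, so they carry over unchanged; only the diagonal terms shrink to ρᵢσᵢ².
True-score variance = [18.7²·0.74 + 4.3²·0.84 + 7.5²·0.64] + 139.693 = 310.302 + 139.693 = 449.996.
Reliability = 449.996 / 564.123 = 0.798.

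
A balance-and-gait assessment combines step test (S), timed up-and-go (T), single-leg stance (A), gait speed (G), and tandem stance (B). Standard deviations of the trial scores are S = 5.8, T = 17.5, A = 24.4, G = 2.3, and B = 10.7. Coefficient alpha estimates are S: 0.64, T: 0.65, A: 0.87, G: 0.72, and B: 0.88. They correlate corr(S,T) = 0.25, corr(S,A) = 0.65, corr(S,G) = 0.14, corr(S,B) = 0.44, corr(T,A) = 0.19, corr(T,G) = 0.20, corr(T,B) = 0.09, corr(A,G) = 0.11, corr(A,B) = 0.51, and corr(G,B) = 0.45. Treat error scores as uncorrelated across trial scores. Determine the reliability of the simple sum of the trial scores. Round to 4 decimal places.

Var(S+T+A+G+B) = 5.8² + 17.5² + 24.4² + 2.3² + 10.7² + 2·[5.8·17.5·0.25 + 5.8·24.4·0.65 + 5.8·2.3·0.14 + 5.8·10.7·0.44 + 17.5·24.4·0.19 + 17.5·2.3·0.20 + 17.5·10.7·0.09 + 24.4·2.3·0.11 + 24.4·10.7·0.51 + 2.3·10.7·0.45] = 1055.03 + 805.936 = 1860.97.
Because errors are independent across components, Cov(Tᵢ,Tⱼ) = Cov(Xᵢ,Xⱼ); the off-diagonal part of the true-score variance is the same as above.
True-score variance = [5.8²·0.64 + 17.5²·0.65 + 24.4²·0.87 + 2.3²·0.72 + 10.7²·0.88] + 805.936 = 843.115 + 805.936 = 1649.05.
Reliability = 1649.05 / 1860.97 = 0.8861.

0.8861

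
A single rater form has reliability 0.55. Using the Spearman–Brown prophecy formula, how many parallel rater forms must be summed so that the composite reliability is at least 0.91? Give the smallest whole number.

k ≥ ρ*(1−ρ₁)/(ρ₁(1−ρ*)) = 0.91·0.45 / (0.55·0.09) = 8.273.
Smallest integer k = 9.

9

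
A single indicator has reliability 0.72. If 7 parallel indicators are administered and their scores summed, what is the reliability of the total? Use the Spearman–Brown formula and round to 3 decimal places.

0.947

ρ_k = kρ / (1 + (k−1)ρ) = 7·0.72 / (1 + 6·0.72) = 5.040 / 5.320 = 0.947.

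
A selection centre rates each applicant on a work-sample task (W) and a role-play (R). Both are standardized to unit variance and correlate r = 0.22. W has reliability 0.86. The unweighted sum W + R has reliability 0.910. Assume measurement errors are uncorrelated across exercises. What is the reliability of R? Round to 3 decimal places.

0.920

Var(W+R) = 2 + 2·0.22 = 2.440.
True-score variance = ρ_W + ρ_R + 2·0.22, so 0.910 = (0.86 + ρ_R + 0.44) / 2.440.
ρ_R = 0.910·2.440 − 0.86 − 0.44 = 0.920.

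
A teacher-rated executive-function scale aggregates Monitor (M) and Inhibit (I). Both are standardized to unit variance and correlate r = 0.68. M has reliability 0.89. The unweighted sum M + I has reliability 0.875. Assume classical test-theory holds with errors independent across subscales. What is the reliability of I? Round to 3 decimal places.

Var(M+I) = 2 + 2·0.68 = 3.360.
True-score variance = ρ_M + ρ_I + 2·0.68, so 0.875 = (0.89 + ρ_I + 1.36) / 3.360.
ρ_I = 0.875·3.360 − 0.89 − 1.36 = 0.690.

0.690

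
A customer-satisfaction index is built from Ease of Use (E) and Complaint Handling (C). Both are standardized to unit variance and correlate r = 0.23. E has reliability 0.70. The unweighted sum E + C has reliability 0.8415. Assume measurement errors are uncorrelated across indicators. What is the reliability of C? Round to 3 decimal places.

Var(E+C) = 2 + 2·0.23 = 2.460.
True-score variance = ρ_E + ρ_C + 2·0.23, so 0.8415 = (0.70 + ρ_C + 0.46) / 2.460.
ρ_C = 0.8415·2.460 − 0.70 − 0.46 = 0.910.

0.910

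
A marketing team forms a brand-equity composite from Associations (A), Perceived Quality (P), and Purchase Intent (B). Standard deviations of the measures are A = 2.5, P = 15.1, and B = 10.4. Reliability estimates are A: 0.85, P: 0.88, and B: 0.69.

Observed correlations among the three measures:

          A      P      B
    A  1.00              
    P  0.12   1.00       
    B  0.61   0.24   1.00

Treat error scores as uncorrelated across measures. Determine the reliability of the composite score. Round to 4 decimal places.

0.8652

Var(A+P+B) = 2.5² + 15.1² + 10.4² + 2·[2.5·15.1·0.12 + 2.5·10.4·0.61 + 15.1·10.4·0.24] = 342.42 + 116.159 = 458.579.
With uncorrelated errors the cross-covariances are all true-score covariance, so they carry over unchanged; only the diagonal terms shrink to ρᵢσᵢ².
True-score variance = [2.5²·0.85 + 15.1²·0.88 + 10.4²·0.69] + 116.159 = 280.592 + 116.159 = 396.751.
Reliability = 396.751 / 458.579 = 0.8652.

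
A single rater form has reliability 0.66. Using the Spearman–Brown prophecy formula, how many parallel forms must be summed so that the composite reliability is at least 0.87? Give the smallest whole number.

4

k ≥ ρ*(1−ρ₁)/(ρ₁(1−ρ*)) = 0.87·0.34 / (0.66·0.13) = 3.448.
Smallest integer k = 4.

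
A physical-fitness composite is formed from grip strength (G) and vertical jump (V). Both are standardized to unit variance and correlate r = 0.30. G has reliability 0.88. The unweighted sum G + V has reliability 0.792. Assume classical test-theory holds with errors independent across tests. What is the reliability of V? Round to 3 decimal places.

Var(G+V) = 2 + 2·0.30 = 2.600.
True-score variance = ρ_G + ρ_V + 2·0.30, so 0.792 = (0.88 + ρ_V + 0.60) / 2.600.
ρ_V = 0.792·2.600 − 0.88 − 0.60 = 0.579.

0.579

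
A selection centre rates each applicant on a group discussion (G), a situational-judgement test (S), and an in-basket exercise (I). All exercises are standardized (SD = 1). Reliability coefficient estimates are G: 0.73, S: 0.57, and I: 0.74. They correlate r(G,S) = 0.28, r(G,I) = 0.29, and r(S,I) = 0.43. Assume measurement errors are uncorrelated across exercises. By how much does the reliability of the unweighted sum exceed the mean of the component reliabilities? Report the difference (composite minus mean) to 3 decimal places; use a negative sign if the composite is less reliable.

Var(sum) = 3 + 2 = 5; true-score variance = 2.04 + 2 = 4.04; composite reliability = 0.8080.
Mean component reliability = 0.6800.
Difference = 0.8080 − 0.6800 = 0.128.

0.128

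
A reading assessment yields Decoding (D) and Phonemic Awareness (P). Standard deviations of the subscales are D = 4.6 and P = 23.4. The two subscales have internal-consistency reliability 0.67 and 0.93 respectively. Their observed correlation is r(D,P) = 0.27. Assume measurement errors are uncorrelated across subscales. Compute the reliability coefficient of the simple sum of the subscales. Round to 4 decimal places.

Var(D+P) = 4.6² + 23.4² + 2·[4.6·23.4·0.27] = 568.72 + 58.1256 = 626.846.
With uncorrelated errors the cross-covariances are all true-score covariance, so they carry over unchanged; only the diagonal terms shrink to ρᵢσᵢ².
True-score variance = [4.6²·0.67 + 23.4²·0.93] + 58.1256 = 523.408 + 58.1256 = 581.534.
Reliability = 581.534 / 626.846 = 0.9277.

0.9277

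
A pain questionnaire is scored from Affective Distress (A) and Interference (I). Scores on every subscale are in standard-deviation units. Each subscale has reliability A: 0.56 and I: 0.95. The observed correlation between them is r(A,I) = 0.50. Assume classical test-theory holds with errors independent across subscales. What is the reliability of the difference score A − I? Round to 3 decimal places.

0.510

Var(A−I) = 1 + 1 − 2·0.50 = 2 − 1 = 1.
Under uncorrelated errors the observed covariances equal the true-score covariances, so only the own-variance terms attenuate.
True-score variance = [0.56 + 0.95] − 1 = 1.51 − 1 = 0.51.
Reliability = 0.51 / 1 = 0.510.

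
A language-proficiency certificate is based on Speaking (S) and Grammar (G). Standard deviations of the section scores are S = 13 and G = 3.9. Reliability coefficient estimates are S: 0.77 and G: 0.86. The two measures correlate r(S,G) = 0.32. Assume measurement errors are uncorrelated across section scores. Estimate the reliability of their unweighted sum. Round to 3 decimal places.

0.811

Var(S+G) = 13² + 3.9² + 2·[13·3.9·0.32] = 184.21 + 32.448 = 216.658.
Under uncorrelated errors the observed covariances equal the true-score covariances, so only the own-variance terms attenuate.
True-score variance = [13²·0.77 + 3.9²·0.86] + 32.448 = 143.211 + 32.448 = 175.659.
Reliability = 175.659 / 216.658 = 0.811.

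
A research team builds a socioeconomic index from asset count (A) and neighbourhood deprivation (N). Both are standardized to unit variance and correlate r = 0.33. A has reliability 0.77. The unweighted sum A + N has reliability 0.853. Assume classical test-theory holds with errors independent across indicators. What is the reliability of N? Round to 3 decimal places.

Var(A+N) = 2 + 2·0.33 = 2.660.
True-score variance = ρ_A + ρ_N + 2·0.33, so 0.853 = (0.77 + ρ_N + 0.66) / 2.660.
ρ_N = 0.853·2.660 − 0.77 − 0.66 = 0.839.

0.839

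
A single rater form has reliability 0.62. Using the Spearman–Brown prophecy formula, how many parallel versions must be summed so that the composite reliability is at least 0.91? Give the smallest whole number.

7

k ≥ ρ*(1−ρ₁)/(ρ₁(1−ρ*)) = 0.91·0.38 / (0.62·0.09) = 6.197.
Smallest integer k = 7.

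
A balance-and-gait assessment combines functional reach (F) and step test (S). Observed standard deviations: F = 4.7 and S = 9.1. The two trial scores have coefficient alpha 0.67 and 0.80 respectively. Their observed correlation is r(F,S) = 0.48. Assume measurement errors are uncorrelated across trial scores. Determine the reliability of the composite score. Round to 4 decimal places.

0.8366

Var(F+S) = 4.7² + 9.1² + 2·[4.7·9.1·0.48] = 104.9 + 41.0592 = 145.959.
Because errors are independent across components, Cov(Tᵢ,Tⱼ) = Cov(Xᵢ,Xⱼ); the off-diagonal part of the true-score variance is the same as above.
True-score variance = [4.7²·0.67 + 9.1²·0.80] + 41.0592 = 81.0483 + 41.0592 = 122.108.
Reliability = 122.108 / 145.959 = 0.8366.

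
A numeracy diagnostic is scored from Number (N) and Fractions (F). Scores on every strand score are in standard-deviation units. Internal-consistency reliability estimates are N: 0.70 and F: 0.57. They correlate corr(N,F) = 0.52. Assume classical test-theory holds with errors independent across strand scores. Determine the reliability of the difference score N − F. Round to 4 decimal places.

Var(N−F) = 1 + 1 − 2·0.52 = 2 − 1.04 = 0.96.
Because errors are independent across components, Cov(Tᵢ,Tⱼ) = Cov(Xᵢ,Xⱼ); the off-diagonal part of the true-score variance is the same as above.
True-score variance = [0.70 + 0.57] − 1.04 = 1.27 − 1.04 = 0.23.
Reliability = 0.23 / 0.96 = 0.2396.

0.2396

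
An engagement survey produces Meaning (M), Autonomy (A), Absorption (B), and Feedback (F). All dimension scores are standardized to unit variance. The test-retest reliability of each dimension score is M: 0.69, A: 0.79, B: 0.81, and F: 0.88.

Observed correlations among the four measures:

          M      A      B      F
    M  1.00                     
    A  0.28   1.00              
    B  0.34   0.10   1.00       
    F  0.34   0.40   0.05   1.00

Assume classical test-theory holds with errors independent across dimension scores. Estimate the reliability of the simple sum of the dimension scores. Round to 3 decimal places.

Var(M+A+B+F) = 4 + 2·[0.28 + 0.34 + 0.34 + 0.10 + 0.40 + 0.05] = 4 + 3.02 = 7.02.
With uncorrelated errors the cross-covariances are all true-score covariance, so they carry over unchanged; only the diagonal terms shrink to ρᵢσᵢ².
True-score variance = [0.69 + 0.79 + 0.81 + 0.88] + 3.02 = 3.17 + 3.02 = 6.19.
Reliability = 6.19 / 7.02 = 0.882.

0.882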